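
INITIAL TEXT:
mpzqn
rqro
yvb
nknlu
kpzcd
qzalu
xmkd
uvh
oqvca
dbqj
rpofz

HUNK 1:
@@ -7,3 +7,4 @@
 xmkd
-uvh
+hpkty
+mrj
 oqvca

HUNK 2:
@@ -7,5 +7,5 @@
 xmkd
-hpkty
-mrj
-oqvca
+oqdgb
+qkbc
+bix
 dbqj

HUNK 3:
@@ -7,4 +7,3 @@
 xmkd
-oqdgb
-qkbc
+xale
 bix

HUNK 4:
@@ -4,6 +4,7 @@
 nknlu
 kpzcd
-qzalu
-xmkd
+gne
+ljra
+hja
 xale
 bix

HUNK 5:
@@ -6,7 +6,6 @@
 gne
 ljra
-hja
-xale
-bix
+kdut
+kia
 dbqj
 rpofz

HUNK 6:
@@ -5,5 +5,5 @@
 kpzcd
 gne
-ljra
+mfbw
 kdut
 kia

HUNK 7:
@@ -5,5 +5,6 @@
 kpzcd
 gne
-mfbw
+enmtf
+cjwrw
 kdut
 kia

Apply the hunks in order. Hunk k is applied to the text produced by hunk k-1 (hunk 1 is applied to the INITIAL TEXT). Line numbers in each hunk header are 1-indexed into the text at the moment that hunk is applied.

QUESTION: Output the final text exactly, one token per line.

Hunk 1: at line 7 remove [uvh] add [hpkty,mrj] -> 12 lines: mpzqn rqro yvb nknlu kpzcd qzalu xmkd hpkty mrj oqvca dbqj rpofz
Hunk 2: at line 7 remove [hpkty,mrj,oqvca] add [oqdgb,qkbc,bix] -> 12 lines: mpzqn rqro yvb nknlu kpzcd qzalu xmkd oqdgb qkbc bix dbqj rpofz
Hunk 3: at line 7 remove [oqdgb,qkbc] add [xale] -> 11 lines: mpzqn rqro yvb nknlu kpzcd qzalu xmkd xale bix dbqj rpofz
Hunk 4: at line 4 remove [qzalu,xmkd] add [gne,ljra,hja] -> 12 lines: mpzqn rqro yvb nknlu kpzcd gne ljra hja xale bix dbqj rpofz
Hunk 5: at line 6 remove [hja,xale,bix] add [kdut,kia] -> 11 lines: mpzqn rqro yvb nknlu kpzcd gne ljra kdut kia dbqj rpofz
Hunk 6: at line 5 remove [ljra] add [mfbw] -> 11 lines: mpzqn rqro yvb nknlu kpzcd gne mfbw kdut kia dbqj rpofz
Hunk 7: at line 5 remove [mfbw] add [enmtf,cjwrw] -> 12 lines: mpzqn rqro yvb nknlu kpzcd gne enmtf cjwrw kdut kia dbqj rpofz

Answer: mpzqn
rqro
yvb
nknlu
kpzcd
gne
enmtf
cjwrw
kdut
kia
dbqj
rpofz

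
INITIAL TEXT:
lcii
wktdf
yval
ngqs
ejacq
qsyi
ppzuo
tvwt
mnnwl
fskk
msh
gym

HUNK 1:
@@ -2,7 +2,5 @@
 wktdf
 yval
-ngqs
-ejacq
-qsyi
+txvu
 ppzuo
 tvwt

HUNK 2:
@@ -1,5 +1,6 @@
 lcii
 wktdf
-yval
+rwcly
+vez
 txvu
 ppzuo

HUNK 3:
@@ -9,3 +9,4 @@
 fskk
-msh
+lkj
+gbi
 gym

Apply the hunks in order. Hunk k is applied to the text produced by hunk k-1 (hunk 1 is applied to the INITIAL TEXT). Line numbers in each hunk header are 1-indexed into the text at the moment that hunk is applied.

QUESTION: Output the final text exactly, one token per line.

Answer: lcii
wktdf
rwcly
vez
txvu
ppzuo
tvwt
mnnwl
fskk
lkj
gbi
gym

Derivation:
Hunk 1: at line 2 remove [ngqs,ejacq,qsyi] add [txvu] -> 10 lines: lcii wktdf yval txvu ppzuo tvwt mnnwl fskk msh gym
Hunk 2: at line 1 remove [yval] add [rwcly,vez] -> 11 lines: lcii wktdf rwcly vez txvu ppzuo tvwt mnnwl fskk msh gym
Hunk 3: at line 9 remove [msh] add [lkj,gbi] -> 12 lines: lcii wktdf rwcly vez txvu ppzuo tvwt mnnwl fskk lkj gbi gym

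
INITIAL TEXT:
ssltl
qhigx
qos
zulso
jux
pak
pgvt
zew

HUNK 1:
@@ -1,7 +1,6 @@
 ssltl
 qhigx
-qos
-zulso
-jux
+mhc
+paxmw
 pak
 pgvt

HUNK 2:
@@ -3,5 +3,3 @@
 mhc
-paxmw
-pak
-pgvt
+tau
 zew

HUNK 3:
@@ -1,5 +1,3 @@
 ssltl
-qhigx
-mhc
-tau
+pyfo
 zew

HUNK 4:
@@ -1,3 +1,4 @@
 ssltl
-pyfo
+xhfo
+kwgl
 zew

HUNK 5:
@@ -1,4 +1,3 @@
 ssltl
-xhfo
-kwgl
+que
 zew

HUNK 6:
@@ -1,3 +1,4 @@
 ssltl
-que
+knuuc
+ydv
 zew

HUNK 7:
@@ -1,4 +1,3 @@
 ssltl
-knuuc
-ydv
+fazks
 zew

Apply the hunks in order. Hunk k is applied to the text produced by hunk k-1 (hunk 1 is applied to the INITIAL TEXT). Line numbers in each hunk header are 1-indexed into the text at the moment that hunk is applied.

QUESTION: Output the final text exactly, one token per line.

Hunk 1: at line 1 remove [qos,zulso,jux] add [mhc,paxmw] -> 7 lines: ssltl qhigx mhc paxmw pak pgvt zew
Hunk 2: at line 3 remove [paxmw,pak,pgvt] add [tau] -> 5 lines: ssltl qhigx mhc tau zew
Hunk 3: at line 1 remove [qhigx,mhc,tau] add [pyfo] -> 3 lines: ssltl pyfo zew
Hunk 4: at line 1 remove [pyfo] add [xhfo,kwgl] -> 4 lines: ssltl xhfo kwgl zew
Hunk 5: at line 1 remove [xhfo,kwgl] add [que] -> 3 lines: ssltl que zew
Hunk 6: at line 1 remove [que] add [knuuc,ydv] -> 4 lines: ssltl knuuc ydv zew
Hunk 7: at line 1 remove [knuuc,ydv] add [fazks] -> 3 lines: ssltl fazks zew

Answer: ssltl
fazks
zew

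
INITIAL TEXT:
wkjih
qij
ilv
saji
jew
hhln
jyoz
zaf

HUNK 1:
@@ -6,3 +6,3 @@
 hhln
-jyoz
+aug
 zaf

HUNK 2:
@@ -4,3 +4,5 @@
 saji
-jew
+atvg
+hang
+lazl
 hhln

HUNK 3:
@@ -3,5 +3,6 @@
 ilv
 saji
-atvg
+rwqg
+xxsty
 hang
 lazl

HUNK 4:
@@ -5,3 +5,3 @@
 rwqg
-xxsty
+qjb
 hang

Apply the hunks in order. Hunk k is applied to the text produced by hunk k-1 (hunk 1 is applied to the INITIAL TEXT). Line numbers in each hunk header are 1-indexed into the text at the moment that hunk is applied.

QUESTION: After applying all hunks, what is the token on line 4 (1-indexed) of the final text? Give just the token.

Hunk 1: at line 6 remove [jyoz] add [aug] -> 8 lines: wkjih qij ilv saji jew hhln aug zaf
Hunk 2: at line 4 remove [jew] add [atvg,hang,lazl] -> 10 lines: wkjih qij ilv saji atvg hang lazl hhln aug zaf
Hunk 3: at line 3 remove [atvg] add [rwqg,xxsty] -> 11 lines: wkjih qij ilv saji rwqg xxsty hang lazl hhln aug zaf
Hunk 4: at line 5 remove [xxsty] add [qjb] -> 11 lines: wkjih qij ilv saji rwqg qjb hang lazl hhln aug zaf
Final line 4: saji

Answer: saji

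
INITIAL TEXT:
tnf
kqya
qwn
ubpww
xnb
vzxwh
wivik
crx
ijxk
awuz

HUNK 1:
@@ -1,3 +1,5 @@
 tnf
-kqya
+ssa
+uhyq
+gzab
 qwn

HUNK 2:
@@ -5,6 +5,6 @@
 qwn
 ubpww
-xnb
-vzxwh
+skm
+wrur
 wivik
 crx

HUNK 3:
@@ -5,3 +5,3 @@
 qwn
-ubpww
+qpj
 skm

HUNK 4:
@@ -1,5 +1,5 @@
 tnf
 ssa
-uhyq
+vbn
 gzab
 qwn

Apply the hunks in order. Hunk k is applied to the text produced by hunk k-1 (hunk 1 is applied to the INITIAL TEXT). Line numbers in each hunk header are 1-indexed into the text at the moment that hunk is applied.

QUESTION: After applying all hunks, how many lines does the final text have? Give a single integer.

Answer: 12

Derivation:
Hunk 1: at line 1 remove [kqya] add [ssa,uhyq,gzab] -> 12 lines: tnf ssa uhyq gzab qwn ubpww xnb vzxwh wivik crx ijxk awuz
Hunk 2: at line 5 remove [xnb,vzxwh] add [skm,wrur] -> 12 lines: tnf ssa uhyq gzab qwn ubpww skm wrur wivik crx ijxk awuz
Hunk 3: at line 5 remove [ubpww] add [qpj] -> 12 lines: tnf ssa uhyq gzab qwn qpj skm wrur wivik crx ijxk awuz
Hunk 4: at line 1 remove [uhyq] add [vbn] -> 12 lines: tnf ssa vbn gzab qwn qpj skm wrur wivik crx ijxk awuz
Final line count: 12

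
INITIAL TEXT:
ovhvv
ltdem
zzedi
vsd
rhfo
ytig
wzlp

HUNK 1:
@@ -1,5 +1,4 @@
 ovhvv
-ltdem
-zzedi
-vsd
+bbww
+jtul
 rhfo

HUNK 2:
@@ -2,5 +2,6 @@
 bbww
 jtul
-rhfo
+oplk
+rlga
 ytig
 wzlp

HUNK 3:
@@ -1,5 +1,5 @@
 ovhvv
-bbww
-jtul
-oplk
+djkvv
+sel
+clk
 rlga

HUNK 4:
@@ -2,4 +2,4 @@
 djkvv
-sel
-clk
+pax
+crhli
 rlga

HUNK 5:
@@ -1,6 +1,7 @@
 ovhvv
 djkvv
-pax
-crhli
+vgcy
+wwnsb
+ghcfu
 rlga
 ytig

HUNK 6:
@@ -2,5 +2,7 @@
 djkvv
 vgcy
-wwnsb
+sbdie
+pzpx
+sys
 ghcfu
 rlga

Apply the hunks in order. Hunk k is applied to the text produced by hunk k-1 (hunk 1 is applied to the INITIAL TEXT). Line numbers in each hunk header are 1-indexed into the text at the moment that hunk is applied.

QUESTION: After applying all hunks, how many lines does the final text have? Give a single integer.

Answer: 10

Derivation:
Hunk 1: at line 1 remove [ltdem,zzedi,vsd] add [bbww,jtul] -> 6 lines: ovhvv bbww jtul rhfo ytig wzlp
Hunk 2: at line 2 remove [rhfo] add [oplk,rlga] -> 7 lines: ovhvv bbww jtul oplk rlga ytig wzlp
Hunk 3: at line 1 remove [bbww,jtul,oplk] add [djkvv,sel,clk] -> 7 lines: ovhvv djkvv sel clk rlga ytig wzlp
Hunk 4: at line 2 remove [sel,clk] add [pax,crhli] -> 7 lines: ovhvv djkvv pax crhli rlga ytig wzlp
Hunk 5: at line 1 remove [pax,crhli] add [vgcy,wwnsb,ghcfu] -> 8 lines: ovhvv djkvv vgcy wwnsb ghcfu rlga ytig wzlp
Hunk 6: at line 2 remove [wwnsb] add [sbdie,pzpx,sys] -> 10 lines: ovhvv djkvv vgcy sbdie pzpx sys ghcfu rlga ytig wzlp
Final line count: 10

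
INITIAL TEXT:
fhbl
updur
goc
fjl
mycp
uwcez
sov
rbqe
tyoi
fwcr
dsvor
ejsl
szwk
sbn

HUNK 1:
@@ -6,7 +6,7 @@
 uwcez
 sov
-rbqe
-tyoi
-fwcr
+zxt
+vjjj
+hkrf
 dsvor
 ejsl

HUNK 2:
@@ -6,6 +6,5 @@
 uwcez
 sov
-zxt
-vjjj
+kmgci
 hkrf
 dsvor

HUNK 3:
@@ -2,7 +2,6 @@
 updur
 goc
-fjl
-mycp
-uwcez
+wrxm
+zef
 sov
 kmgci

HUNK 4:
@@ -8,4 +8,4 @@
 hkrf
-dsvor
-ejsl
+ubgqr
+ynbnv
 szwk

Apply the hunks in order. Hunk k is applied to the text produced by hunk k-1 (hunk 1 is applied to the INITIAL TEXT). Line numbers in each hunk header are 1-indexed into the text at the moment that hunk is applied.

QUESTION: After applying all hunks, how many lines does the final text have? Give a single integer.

Answer: 12

Derivation:
Hunk 1: at line 6 remove [rbqe,tyoi,fwcr] add [zxt,vjjj,hkrf] -> 14 lines: fhbl updur goc fjl mycp uwcez sov zxt vjjj hkrf dsvor ejsl szwk sbn
Hunk 2: at line 6 remove [zxt,vjjj] add [kmgci] -> 13 lines: fhbl updur goc fjl mycp uwcez sov kmgci hkrf dsvor ejsl szwk sbn
Hunk 3: at line 2 remove [fjl,mycp,uwcez] add [wrxm,zef] -> 12 lines: fhbl updur goc wrxm zef sov kmgci hkrf dsvor ejsl szwk sbn
Hunk 4: at line 8 remove [dsvor,ejsl] add [ubgqr,ynbnv] -> 12 lines: fhbl updur goc wrxm zef sov kmgci hkrf ubgqr ynbnv szwk sbn
Final line count: 12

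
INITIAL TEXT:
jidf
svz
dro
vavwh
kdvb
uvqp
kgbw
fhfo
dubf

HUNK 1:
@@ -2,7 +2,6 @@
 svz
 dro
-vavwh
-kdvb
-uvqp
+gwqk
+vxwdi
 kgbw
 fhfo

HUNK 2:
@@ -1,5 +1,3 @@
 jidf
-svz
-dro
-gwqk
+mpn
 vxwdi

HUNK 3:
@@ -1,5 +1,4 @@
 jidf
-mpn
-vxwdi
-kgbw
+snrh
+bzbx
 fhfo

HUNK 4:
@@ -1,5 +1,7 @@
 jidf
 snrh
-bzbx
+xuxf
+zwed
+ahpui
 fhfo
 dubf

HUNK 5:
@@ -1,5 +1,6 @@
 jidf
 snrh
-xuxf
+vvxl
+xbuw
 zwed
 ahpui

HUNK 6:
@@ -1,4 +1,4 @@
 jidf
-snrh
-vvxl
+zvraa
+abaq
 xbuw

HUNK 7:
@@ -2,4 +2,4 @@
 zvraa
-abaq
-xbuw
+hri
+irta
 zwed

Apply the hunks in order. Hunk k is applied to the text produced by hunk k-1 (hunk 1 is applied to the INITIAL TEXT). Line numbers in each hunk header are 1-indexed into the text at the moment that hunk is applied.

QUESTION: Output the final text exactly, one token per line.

Answer: jidf
zvraa
hri
irta
zwed
ahpui
fhfo
dubf

Derivation:
Hunk 1: at line 2 remove [vavwh,kdvb,uvqp] add [gwqk,vxwdi] -> 8 lines: jidf svz dro gwqk vxwdi kgbw fhfo dubf
Hunk 2: at line 1 remove [svz,dro,gwqk] add [mpn] -> 6 lines: jidf mpn vxwdi kgbw fhfo dubf
Hunk 3: at line 1 remove [mpn,vxwdi,kgbw] add [snrh,bzbx] -> 5 lines: jidf snrh bzbx fhfo dubf
Hunk 4: at line 1 remove [bzbx] add [xuxf,zwed,ahpui] -> 7 lines: jidf snrh xuxf zwed ahpui fhfo dubf
Hunk 5: at line 1 remove [xuxf] add [vvxl,xbuw] -> 8 lines: jidf snrh vvxl xbuw zwed ahpui fhfo dubf
Hunk 6: at line 1 remove [snrh,vvxl] add [zvraa,abaq] -> 8 lines: jidf zvraa abaq xbuw zwed ahpui fhfo dubf
Hunk 7: at line 2 remove [abaq,xbuw] add [hri,irta] -> 8 lines: jidf zvraa hri irta zwed ahpui fhfo dubf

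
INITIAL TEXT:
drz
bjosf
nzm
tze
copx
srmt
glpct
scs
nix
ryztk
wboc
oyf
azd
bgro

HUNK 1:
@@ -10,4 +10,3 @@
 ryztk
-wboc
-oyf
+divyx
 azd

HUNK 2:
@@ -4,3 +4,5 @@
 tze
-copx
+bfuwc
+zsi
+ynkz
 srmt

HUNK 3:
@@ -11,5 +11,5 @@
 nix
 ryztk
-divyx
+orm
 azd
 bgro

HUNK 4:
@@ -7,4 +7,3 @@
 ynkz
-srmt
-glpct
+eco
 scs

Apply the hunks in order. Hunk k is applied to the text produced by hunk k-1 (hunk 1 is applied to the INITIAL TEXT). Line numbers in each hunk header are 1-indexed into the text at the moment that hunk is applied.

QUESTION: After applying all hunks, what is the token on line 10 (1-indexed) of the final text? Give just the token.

Hunk 1: at line 10 remove [wboc,oyf] add [divyx] -> 13 lines: drz bjosf nzm tze copx srmt glpct scs nix ryztk divyx azd bgro
Hunk 2: at line 4 remove [copx] add [bfuwc,zsi,ynkz] -> 15 lines: drz bjosf nzm tze bfuwc zsi ynkz srmt glpct scs nix ryztk divyx azd bgro
Hunk 3: at line 11 remove [divyx] add [orm] -> 15 lines: drz bjosf nzm tze bfuwc zsi ynkz srmt glpct scs nix ryztk orm azd bgro
Hunk 4: at line 7 remove [srmt,glpct] add [eco] -> 14 lines: drz bjosf nzm tze bfuwc zsi ynkz eco scs nix ryztk orm azd bgro
Final line 10: nix

Answer: nix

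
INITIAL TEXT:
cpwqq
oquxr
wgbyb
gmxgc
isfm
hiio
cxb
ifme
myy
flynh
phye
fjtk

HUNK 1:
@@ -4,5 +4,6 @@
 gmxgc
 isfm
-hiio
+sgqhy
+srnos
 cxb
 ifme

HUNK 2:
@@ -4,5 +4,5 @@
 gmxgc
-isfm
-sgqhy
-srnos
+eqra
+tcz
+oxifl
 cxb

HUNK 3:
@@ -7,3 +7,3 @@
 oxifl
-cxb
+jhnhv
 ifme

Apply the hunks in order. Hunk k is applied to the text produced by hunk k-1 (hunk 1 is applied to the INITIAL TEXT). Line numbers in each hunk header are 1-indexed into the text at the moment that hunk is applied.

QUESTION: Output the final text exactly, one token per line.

Hunk 1: at line 4 remove [hiio] add [sgqhy,srnos] -> 13 lines: cpwqq oquxr wgbyb gmxgc isfm sgqhy srnos cxb ifme myy flynh phye fjtk
Hunk 2: at line 4 remove [isfm,sgqhy,srnos] add [eqra,tcz,oxifl] -> 13 lines: cpwqq oquxr wgbyb gmxgc eqra tcz oxifl cxb ifme myy flynh phye fjtk
Hunk 3: at line 7 remove [cxb] add [jhnhv] -> 13 lines: cpwqq oquxr wgbyb gmxgc eqra tcz oxifl jhnhv ifme myy flynh phye fjtk

Answer: cpwqq
oquxr
wgbyb
gmxgc
eqra
tcz
oxifl
jhnhv
ifme
myy
flynh
phye
fjtk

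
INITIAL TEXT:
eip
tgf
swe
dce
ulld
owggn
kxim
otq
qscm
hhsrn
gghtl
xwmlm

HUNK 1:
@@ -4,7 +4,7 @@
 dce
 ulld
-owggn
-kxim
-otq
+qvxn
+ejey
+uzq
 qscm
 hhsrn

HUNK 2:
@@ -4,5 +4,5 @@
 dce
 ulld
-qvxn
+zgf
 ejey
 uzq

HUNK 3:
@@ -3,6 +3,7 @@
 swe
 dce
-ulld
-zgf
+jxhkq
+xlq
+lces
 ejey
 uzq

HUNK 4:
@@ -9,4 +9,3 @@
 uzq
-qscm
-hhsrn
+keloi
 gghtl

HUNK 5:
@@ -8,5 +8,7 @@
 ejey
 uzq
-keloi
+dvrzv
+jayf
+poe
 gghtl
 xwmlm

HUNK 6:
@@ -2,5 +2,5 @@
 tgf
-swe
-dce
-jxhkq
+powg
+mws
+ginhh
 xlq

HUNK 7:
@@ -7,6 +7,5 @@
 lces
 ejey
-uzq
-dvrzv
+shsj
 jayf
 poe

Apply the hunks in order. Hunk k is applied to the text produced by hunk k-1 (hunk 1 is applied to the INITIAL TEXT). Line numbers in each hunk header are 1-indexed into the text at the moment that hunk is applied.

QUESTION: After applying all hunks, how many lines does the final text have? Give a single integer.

Hunk 1: at line 4 remove [owggn,kxim,otq] add [qvxn,ejey,uzq] -> 12 lines: eip tgf swe dce ulld qvxn ejey uzq qscm hhsrn gghtl xwmlm
Hunk 2: at line 4 remove [qvxn] add [zgf] -> 12 lines: eip tgf swe dce ulld zgf ejey uzq qscm hhsrn gghtl xwmlm
Hunk 3: at line 3 remove [ulld,zgf] add [jxhkq,xlq,lces] -> 13 lines: eip tgf swe dce jxhkq xlq lces ejey uzq qscm hhsrn gghtl xwmlm
Hunk 4: at line 9 remove [qscm,hhsrn] add [keloi] -> 12 lines: eip tgf swe dce jxhkq xlq lces ejey uzq keloi gghtl xwmlm
Hunk 5: at line 8 remove [keloi] add [dvrzv,jayf,poe] -> 14 lines: eip tgf swe dce jxhkq xlq lces ejey uzq dvrzv jayf poe gghtl xwmlm
Hunk 6: at line 2 remove [swe,dce,jxhkq] add [powg,mws,ginhh] -> 14 lines: eip tgf powg mws ginhh xlq lces ejey uzq dvrzv jayf poe gghtl xwmlm
Hunk 7: at line 7 remove [uzq,dvrzv] add [shsj] -> 13 lines: eip tgf powg mws ginhh xlq lces ejey shsj jayf poe gghtl xwmlm
Final line count: 13

Answer: 13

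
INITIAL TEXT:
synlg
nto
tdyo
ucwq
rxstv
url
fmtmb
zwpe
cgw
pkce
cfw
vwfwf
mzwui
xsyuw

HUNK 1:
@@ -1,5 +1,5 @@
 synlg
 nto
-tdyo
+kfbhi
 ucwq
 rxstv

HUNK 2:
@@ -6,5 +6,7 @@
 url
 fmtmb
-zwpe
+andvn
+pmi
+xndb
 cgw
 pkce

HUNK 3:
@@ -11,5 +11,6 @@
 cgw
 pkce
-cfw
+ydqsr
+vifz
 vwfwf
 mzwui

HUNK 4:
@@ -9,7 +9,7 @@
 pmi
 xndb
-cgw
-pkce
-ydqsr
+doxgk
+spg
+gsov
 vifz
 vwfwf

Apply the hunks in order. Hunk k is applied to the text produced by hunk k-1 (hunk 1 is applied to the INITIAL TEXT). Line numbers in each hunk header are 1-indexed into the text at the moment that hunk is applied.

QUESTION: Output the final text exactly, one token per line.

Answer: synlg
nto
kfbhi
ucwq
rxstv
url
fmtmb
andvn
pmi
xndb
doxgk
spg
gsov
vifz
vwfwf
mzwui
xsyuw

Derivation:
Hunk 1: at line 1 remove [tdyo] add [kfbhi] -> 14 lines: synlg nto kfbhi ucwq rxstv url fmtmb zwpe cgw pkce cfw vwfwf mzwui xsyuw
Hunk 2: at line 6 remove [zwpe] add [andvn,pmi,xndb] -> 16 lines: synlg nto kfbhi ucwq rxstv url fmtmb andvn pmi xndb cgw pkce cfw vwfwf mzwui xsyuw
Hunk 3: at line 11 remove [cfw] add [ydqsr,vifz] -> 17 lines: synlg nto kfbhi ucwq rxstv url fmtmb andvn pmi xndb cgw pkce ydqsr vifz vwfwf mzwui xsyuw
Hunk 4: at line 9 remove [cgw,pkce,ydqsr] add [doxgk,spg,gsov] -> 17 lines: synlg nto kfbhi ucwq rxstv url fmtmb andvn pmi xndb doxgk spg gsov vifz vwfwf mzwui xsyuw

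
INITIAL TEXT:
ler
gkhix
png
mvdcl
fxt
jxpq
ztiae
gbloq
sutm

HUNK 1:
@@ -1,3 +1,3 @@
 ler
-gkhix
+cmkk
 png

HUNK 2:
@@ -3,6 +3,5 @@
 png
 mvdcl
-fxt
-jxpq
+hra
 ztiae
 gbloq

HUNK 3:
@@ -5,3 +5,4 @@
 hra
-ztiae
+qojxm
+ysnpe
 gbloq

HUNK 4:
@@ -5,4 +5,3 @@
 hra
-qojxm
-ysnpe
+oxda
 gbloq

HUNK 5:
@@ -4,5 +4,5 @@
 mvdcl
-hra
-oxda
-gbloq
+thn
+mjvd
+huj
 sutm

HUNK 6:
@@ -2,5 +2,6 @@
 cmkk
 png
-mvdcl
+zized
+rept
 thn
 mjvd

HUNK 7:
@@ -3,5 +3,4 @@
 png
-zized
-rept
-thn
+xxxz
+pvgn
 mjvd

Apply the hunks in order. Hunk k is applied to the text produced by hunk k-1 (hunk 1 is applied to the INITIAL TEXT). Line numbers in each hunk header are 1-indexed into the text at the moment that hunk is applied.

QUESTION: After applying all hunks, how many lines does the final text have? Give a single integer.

Hunk 1: at line 1 remove [gkhix] add [cmkk] -> 9 lines: ler cmkk png mvdcl fxt jxpq ztiae gbloq sutm
Hunk 2: at line 3 remove [fxt,jxpq] add [hra] -> 8 lines: ler cmkk png mvdcl hra ztiae gbloq sutm
Hunk 3: at line 5 remove [ztiae] add [qojxm,ysnpe] -> 9 lines: ler cmkk png mvdcl hra qojxm ysnpe gbloq sutm
Hunk 4: at line 5 remove [qojxm,ysnpe] add [oxda] -> 8 lines: ler cmkk png mvdcl hra oxda gbloq sutm
Hunk 5: at line 4 remove [hra,oxda,gbloq] add [thn,mjvd,huj] -> 8 lines: ler cmkk png mvdcl thn mjvd huj sutm
Hunk 6: at line 2 remove [mvdcl] add [zized,rept] -> 9 lines: ler cmkk png zized rept thn mjvd huj sutm
Hunk 7: at line 3 remove [zized,rept,thn] add [xxxz,pvgn] -> 8 lines: ler cmkk png xxxz pvgn mjvd huj sutm
Final line count: 8

Answer: 8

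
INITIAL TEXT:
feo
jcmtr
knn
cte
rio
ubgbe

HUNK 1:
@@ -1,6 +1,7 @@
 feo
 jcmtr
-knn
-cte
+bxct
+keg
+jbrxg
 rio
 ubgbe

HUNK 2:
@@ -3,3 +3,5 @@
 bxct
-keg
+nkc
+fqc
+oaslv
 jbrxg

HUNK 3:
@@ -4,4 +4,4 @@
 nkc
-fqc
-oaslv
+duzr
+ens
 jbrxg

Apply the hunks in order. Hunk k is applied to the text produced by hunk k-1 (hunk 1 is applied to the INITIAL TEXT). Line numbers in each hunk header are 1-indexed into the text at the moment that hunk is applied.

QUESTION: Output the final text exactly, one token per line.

Hunk 1: at line 1 remove [knn,cte] add [bxct,keg,jbrxg] -> 7 lines: feo jcmtr bxct keg jbrxg rio ubgbe
Hunk 2: at line 3 remove [keg] add [nkc,fqc,oaslv] -> 9 lines: feo jcmtr bxct nkc fqc oaslv jbrxg rio ubgbe
Hunk 3: at line 4 remove [fqc,oaslv] add [duzr,ens] -> 9 lines: feo jcmtr bxct nkc duzr ens jbrxg rio ubgbe

Answer: feo
jcmtr
bxct
nkc
duzr
ens
jbrxg
rio
ubgbe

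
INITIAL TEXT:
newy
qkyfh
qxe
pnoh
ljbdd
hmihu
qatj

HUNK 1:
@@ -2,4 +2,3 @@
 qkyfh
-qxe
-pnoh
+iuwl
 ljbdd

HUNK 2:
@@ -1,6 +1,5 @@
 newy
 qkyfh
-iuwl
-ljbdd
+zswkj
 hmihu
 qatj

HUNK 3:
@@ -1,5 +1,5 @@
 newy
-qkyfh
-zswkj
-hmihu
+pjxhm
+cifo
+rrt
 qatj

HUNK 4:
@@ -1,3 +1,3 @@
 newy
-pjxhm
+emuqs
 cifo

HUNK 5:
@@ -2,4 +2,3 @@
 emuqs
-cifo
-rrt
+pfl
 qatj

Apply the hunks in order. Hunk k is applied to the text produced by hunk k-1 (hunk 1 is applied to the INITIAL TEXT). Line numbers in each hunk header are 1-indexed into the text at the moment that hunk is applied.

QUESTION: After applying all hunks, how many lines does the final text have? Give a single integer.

Hunk 1: at line 2 remove [qxe,pnoh] add [iuwl] -> 6 lines: newy qkyfh iuwl ljbdd hmihu qatj
Hunk 2: at line 1 remove [iuwl,ljbdd] add [zswkj] -> 5 lines: newy qkyfh zswkj hmihu qatj
Hunk 3: at line 1 remove [qkyfh,zswkj,hmihu] add [pjxhm,cifo,rrt] -> 5 lines: newy pjxhm cifo rrt qatj
Hunk 4: at line 1 remove [pjxhm] add [emuqs] -> 5 lines: newy emuqs cifo rrt qatj
Hunk 5: at line 2 remove [cifo,rrt] add [pfl] -> 4 lines: newy emuqs pfl qatj
Final line count: 4

Answer: 4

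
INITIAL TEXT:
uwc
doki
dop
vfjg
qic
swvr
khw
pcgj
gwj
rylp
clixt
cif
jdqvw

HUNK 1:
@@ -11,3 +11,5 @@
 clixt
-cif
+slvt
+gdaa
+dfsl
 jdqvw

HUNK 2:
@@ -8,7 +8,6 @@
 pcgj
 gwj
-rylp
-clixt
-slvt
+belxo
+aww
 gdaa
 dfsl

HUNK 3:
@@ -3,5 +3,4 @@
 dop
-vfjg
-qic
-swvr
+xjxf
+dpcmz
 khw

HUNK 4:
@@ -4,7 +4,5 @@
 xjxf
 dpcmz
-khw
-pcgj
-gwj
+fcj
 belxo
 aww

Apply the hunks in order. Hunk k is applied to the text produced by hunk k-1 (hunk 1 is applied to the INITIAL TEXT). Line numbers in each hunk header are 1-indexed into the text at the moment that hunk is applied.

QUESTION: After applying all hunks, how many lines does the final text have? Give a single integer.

Hunk 1: at line 11 remove [cif] add [slvt,gdaa,dfsl] -> 15 lines: uwc doki dop vfjg qic swvr khw pcgj gwj rylp clixt slvt gdaa dfsl jdqvw
Hunk 2: at line 8 remove [rylp,clixt,slvt] add [belxo,aww] -> 14 lines: uwc doki dop vfjg qic swvr khw pcgj gwj belxo aww gdaa dfsl jdqvw
Hunk 3: at line 3 remove [vfjg,qic,swvr] add [xjxf,dpcmz] -> 13 lines: uwc doki dop xjxf dpcmz khw pcgj gwj belxo aww gdaa dfsl jdqvw
Hunk 4: at line 4 remove [khw,pcgj,gwj] add [fcj] -> 11 lines: uwc doki dop xjxf dpcmz fcj belxo aww gdaa dfsl jdqvw
Final line count: 11

Answer: 11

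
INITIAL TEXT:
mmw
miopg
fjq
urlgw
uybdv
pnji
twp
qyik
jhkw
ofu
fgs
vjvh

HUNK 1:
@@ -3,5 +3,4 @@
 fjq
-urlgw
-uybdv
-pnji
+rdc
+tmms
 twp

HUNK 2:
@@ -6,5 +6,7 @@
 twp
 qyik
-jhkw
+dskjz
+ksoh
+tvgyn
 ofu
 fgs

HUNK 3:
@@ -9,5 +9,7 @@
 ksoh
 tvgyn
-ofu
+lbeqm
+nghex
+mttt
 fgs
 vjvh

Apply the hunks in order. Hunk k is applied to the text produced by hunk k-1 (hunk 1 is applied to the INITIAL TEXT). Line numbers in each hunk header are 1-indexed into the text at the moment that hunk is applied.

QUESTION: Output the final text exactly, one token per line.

Hunk 1: at line 3 remove [urlgw,uybdv,pnji] add [rdc,tmms] -> 11 lines: mmw miopg fjq rdc tmms twp qyik jhkw ofu fgs vjvh
Hunk 2: at line 6 remove [jhkw] add [dskjz,ksoh,tvgyn] -> 13 lines: mmw miopg fjq rdc tmms twp qyik dskjz ksoh tvgyn ofu fgs vjvh
Hunk 3: at line 9 remove [ofu] add [lbeqm,nghex,mttt] -> 15 lines: mmw miopg fjq rdc tmms twp qyik dskjz ksoh tvgyn lbeqm nghex mttt fgs vjvh

Answer: mmw
miopg
fjq
rdc
tmms
twp
qyik
dskjz
ksoh
tvgyn
lbeqm
nghex
mttt
fgs
vjvh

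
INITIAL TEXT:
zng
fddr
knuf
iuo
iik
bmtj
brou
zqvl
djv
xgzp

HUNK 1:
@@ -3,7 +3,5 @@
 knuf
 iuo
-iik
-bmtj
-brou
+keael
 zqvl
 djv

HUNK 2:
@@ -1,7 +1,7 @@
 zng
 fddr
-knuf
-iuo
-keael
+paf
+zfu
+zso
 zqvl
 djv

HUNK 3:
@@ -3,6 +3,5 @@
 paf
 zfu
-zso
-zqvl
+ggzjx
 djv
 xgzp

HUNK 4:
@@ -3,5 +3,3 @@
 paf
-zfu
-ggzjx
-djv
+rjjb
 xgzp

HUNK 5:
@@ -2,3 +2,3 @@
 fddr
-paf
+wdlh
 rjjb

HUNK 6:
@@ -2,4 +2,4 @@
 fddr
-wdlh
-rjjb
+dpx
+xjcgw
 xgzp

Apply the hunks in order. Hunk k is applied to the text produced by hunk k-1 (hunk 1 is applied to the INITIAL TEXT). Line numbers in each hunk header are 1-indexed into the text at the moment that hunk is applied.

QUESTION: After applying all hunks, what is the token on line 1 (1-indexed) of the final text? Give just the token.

Hunk 1: at line 3 remove [iik,bmtj,brou] add [keael] -> 8 lines: zng fddr knuf iuo keael zqvl djv xgzp
Hunk 2: at line 1 remove [knuf,iuo,keael] add [paf,zfu,zso] -> 8 lines: zng fddr paf zfu zso zqvl djv xgzp
Hunk 3: at line 3 remove [zso,zqvl] add [ggzjx] -> 7 lines: zng fddr paf zfu ggzjx djv xgzp
Hunk 4: at line 3 remove [zfu,ggzjx,djv] add [rjjb] -> 5 lines: zng fddr paf rjjb xgzp
Hunk 5: at line 2 remove [paf] add [wdlh] -> 5 lines: zng fddr wdlh rjjb xgzp
Hunk 6: at line 2 remove [wdlh,rjjb] add [dpx,xjcgw] -> 5 lines: zng fddr dpx xjcgw xgzp
Final line 1: zng

Answer: zng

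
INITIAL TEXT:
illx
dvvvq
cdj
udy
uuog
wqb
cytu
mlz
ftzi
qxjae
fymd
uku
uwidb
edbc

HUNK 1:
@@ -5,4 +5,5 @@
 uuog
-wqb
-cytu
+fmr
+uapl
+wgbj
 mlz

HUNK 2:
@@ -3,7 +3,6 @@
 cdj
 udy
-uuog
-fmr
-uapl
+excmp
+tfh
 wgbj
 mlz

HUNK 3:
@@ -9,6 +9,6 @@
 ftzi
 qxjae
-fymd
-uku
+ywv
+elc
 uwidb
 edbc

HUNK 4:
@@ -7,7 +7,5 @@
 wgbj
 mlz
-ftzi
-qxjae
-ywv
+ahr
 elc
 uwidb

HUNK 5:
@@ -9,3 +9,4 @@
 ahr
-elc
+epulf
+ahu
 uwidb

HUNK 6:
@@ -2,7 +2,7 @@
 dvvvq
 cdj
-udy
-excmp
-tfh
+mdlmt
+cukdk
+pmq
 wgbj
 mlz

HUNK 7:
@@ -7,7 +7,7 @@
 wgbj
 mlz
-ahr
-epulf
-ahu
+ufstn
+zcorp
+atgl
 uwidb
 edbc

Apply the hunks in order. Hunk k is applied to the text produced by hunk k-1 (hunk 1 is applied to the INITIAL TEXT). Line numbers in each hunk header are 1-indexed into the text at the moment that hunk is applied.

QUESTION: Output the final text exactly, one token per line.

Answer: illx
dvvvq
cdj
mdlmt
cukdk
pmq
wgbj
mlz
ufstn
zcorp
atgl
uwidb
edbc

Derivation:
Hunk 1: at line 5 remove [wqb,cytu] add [fmr,uapl,wgbj] -> 15 lines: illx dvvvq cdj udy uuog fmr uapl wgbj mlz ftzi qxjae fymd uku uwidb edbc
Hunk 2: at line 3 remove [uuog,fmr,uapl] add [excmp,tfh] -> 14 lines: illx dvvvq cdj udy excmp tfh wgbj mlz ftzi qxjae fymd uku uwidb edbc
Hunk 3: at line 9 remove [fymd,uku] add [ywv,elc] -> 14 lines: illx dvvvq cdj udy excmp tfh wgbj mlz ftzi qxjae ywv elc uwidb edbc
Hunk 4: at line 7 remove [ftzi,qxjae,ywv] add [ahr] -> 12 lines: illx dvvvq cdj udy excmp tfh wgbj mlz ahr elc uwidb edbc
Hunk 5: at line 9 remove [elc] add [epulf,ahu] -> 13 lines: illx dvvvq cdj udy excmp tfh wgbj mlz ahr epulf ahu uwidb edbc
Hunk 6: at line 2 remove [udy,excmp,tfh] add [mdlmt,cukdk,pmq] -> 13 lines: illx dvvvq cdj mdlmt cukdk pmq wgbj mlz ahr epulf ahu uwidb edbc
Hunk 7: at line 7 remove [ahr,epulf,ahu] add [ufstn,zcorp,atgl] -> 13 lines: illx dvvvq cdj mdlmt cukdk pmq wgbj mlz ufstn zcorp atgl uwidb edbc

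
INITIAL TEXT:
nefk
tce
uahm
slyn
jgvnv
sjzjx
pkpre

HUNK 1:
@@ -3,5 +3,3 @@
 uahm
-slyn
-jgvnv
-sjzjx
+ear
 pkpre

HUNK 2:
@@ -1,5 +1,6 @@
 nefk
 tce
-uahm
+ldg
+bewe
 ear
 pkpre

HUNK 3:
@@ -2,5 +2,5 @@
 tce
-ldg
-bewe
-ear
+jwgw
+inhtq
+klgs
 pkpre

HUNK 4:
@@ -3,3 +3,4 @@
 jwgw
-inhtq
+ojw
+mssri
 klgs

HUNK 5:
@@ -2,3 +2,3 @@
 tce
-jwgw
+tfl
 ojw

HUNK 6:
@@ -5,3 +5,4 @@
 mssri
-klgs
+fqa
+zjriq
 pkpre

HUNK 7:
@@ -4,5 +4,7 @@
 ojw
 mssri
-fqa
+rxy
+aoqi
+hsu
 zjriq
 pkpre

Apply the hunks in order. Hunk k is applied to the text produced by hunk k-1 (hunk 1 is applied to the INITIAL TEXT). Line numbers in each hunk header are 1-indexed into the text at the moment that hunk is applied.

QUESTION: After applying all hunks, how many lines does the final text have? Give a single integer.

Answer: 10

Derivation:
Hunk 1: at line 3 remove [slyn,jgvnv,sjzjx] add [ear] -> 5 lines: nefk tce uahm ear pkpre
Hunk 2: at line 1 remove [uahm] add [ldg,bewe] -> 6 lines: nefk tce ldg bewe ear pkpre
Hunk 3: at line 2 remove [ldg,bewe,ear] add [jwgw,inhtq,klgs] -> 6 lines: nefk tce jwgw inhtq klgs pkpre
Hunk 4: at line 3 remove [inhtq] add [ojw,mssri] -> 7 lines: nefk tce jwgw ojw mssri klgs pkpre
Hunk 5: at line 2 remove [jwgw] add [tfl] -> 7 lines: nefk tce tfl ojw mssri klgs pkpre
Hunk 6: at line 5 remove [klgs] add [fqa,zjriq] -> 8 lines: nefk tce tfl ojw mssri fqa zjriq pkpre
Hunk 7: at line 4 remove [fqa] add [rxy,aoqi,hsu] -> 10 lines: nefk tce tfl ojw mssri rxy aoqi hsu zjriq pkpre
Final line count: 10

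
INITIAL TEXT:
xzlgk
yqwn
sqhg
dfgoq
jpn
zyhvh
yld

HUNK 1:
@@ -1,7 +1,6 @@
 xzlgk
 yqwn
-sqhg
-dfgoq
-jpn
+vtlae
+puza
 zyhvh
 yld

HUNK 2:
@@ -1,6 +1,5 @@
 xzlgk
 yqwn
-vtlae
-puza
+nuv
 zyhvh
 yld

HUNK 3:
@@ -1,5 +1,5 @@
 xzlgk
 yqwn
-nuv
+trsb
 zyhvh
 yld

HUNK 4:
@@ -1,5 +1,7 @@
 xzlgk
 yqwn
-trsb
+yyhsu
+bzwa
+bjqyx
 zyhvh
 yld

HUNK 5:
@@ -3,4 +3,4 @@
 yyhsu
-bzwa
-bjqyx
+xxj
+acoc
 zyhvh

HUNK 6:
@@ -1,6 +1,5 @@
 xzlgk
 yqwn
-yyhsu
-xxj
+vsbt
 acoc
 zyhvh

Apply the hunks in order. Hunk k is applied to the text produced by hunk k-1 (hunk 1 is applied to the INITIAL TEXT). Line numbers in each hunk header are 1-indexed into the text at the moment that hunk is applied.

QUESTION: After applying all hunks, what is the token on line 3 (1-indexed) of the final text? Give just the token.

Hunk 1: at line 1 remove [sqhg,dfgoq,jpn] add [vtlae,puza] -> 6 lines: xzlgk yqwn vtlae puza zyhvh yld
Hunk 2: at line 1 remove [vtlae,puza] add [nuv] -> 5 lines: xzlgk yqwn nuv zyhvh yld
Hunk 3: at line 1 remove [nuv] add [trsb] -> 5 lines: xzlgk yqwn trsb zyhvh yld
Hunk 4: at line 1 remove [trsb] add [yyhsu,bzwa,bjqyx] -> 7 lines: xzlgk yqwn yyhsu bzwa bjqyx zyhvh yld
Hunk 5: at line 3 remove [bzwa,bjqyx] add [xxj,acoc] -> 7 lines: xzlgk yqwn yyhsu xxj acoc zyhvh yld
Hunk 6: at line 1 remove [yyhsu,xxj] add [vsbt] -> 6 lines: xzlgk yqwn vsbt acoc zyhvh yld
Final line 3: vsbt

Answer: vsbt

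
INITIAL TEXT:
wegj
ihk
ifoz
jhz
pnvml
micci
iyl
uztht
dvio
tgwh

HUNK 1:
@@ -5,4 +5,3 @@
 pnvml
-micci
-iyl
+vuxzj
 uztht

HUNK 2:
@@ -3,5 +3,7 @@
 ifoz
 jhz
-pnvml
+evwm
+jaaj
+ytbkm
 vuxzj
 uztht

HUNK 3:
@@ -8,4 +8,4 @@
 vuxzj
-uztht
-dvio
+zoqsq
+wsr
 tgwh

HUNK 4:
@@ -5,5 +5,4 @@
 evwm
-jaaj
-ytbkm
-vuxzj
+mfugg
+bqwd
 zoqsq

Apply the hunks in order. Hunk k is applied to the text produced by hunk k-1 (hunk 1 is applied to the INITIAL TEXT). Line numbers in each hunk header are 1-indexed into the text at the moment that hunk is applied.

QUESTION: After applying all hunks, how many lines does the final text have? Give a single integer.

Hunk 1: at line 5 remove [micci,iyl] add [vuxzj] -> 9 lines: wegj ihk ifoz jhz pnvml vuxzj uztht dvio tgwh
Hunk 2: at line 3 remove [pnvml] add [evwm,jaaj,ytbkm] -> 11 lines: wegj ihk ifoz jhz evwm jaaj ytbkm vuxzj uztht dvio tgwh
Hunk 3: at line 8 remove [uztht,dvio] add [zoqsq,wsr] -> 11 lines: wegj ihk ifoz jhz evwm jaaj ytbkm vuxzj zoqsq wsr tgwh
Hunk 4: at line 5 remove [jaaj,ytbkm,vuxzj] add [mfugg,bqwd] -> 10 lines: wegj ihk ifoz jhz evwm mfugg bqwd zoqsq wsr tgwh
Final line count: 10

Answer: 10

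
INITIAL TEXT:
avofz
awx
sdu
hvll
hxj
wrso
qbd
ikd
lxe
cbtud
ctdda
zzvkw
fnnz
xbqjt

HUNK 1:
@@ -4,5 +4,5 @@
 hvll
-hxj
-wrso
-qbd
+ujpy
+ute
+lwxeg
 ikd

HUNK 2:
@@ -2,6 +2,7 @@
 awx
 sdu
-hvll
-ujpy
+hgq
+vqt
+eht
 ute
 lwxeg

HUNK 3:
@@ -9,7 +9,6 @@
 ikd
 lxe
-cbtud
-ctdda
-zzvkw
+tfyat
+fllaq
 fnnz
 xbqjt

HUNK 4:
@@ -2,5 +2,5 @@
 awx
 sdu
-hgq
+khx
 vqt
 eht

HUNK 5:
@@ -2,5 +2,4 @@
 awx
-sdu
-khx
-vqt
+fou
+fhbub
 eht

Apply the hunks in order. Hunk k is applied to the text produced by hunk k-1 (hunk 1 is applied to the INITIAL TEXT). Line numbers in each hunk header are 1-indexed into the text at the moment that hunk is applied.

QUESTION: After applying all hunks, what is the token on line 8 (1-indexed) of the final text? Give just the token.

Hunk 1: at line 4 remove [hxj,wrso,qbd] add [ujpy,ute,lwxeg] -> 14 lines: avofz awx sdu hvll ujpy ute lwxeg ikd lxe cbtud ctdda zzvkw fnnz xbqjt
Hunk 2: at line 2 remove [hvll,ujpy] add [hgq,vqt,eht] -> 15 lines: avofz awx sdu hgq vqt eht ute lwxeg ikd lxe cbtud ctdda zzvkw fnnz xbqjt
Hunk 3: at line 9 remove [cbtud,ctdda,zzvkw] add [tfyat,fllaq] -> 14 lines: avofz awx sdu hgq vqt eht ute lwxeg ikd lxe tfyat fllaq fnnz xbqjt
Hunk 4: at line 2 remove [hgq] add [khx] -> 14 lines: avofz awx sdu khx vqt eht ute lwxeg ikd lxe tfyat fllaq fnnz xbqjt
Hunk 5: at line 2 remove [sdu,khx,vqt] add [fou,fhbub] -> 13 lines: avofz awx fou fhbub eht ute lwxeg ikd lxe tfyat fllaq fnnz xbqjt
Final line 8: ikd

Answer: ikd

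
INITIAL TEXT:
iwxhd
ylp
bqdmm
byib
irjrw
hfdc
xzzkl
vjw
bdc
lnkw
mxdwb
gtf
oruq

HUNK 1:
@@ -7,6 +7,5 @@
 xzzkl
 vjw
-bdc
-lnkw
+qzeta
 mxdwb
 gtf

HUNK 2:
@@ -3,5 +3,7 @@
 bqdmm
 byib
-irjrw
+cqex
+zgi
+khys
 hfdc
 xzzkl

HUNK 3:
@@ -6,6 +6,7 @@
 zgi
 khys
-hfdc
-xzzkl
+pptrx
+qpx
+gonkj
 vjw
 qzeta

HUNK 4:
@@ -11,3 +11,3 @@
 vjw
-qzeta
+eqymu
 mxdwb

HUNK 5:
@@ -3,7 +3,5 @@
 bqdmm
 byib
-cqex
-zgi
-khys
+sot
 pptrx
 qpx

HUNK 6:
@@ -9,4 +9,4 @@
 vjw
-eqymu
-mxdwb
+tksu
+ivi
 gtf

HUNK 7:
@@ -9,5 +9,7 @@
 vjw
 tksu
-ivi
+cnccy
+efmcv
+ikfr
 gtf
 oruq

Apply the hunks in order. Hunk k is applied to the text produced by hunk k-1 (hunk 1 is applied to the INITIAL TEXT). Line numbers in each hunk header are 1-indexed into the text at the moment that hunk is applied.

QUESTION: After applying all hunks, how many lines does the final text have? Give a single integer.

Hunk 1: at line 7 remove [bdc,lnkw] add [qzeta] -> 12 lines: iwxhd ylp bqdmm byib irjrw hfdc xzzkl vjw qzeta mxdwb gtf oruq
Hunk 2: at line 3 remove [irjrw] add [cqex,zgi,khys] -> 14 lines: iwxhd ylp bqdmm byib cqex zgi khys hfdc xzzkl vjw qzeta mxdwb gtf oruq
Hunk 3: at line 6 remove [hfdc,xzzkl] add [pptrx,qpx,gonkj] -> 15 lines: iwxhd ylp bqdmm byib cqex zgi khys pptrx qpx gonkj vjw qzeta mxdwb gtf oruq
Hunk 4: at line 11 remove [qzeta] add [eqymu] -> 15 lines: iwxhd ylp bqdmm byib cqex zgi khys pptrx qpx gonkj vjw eqymu mxdwb gtf oruq
Hunk 5: at line 3 remove [cqex,zgi,khys] add [sot] -> 13 lines: iwxhd ylp bqdmm byib sot pptrx qpx gonkj vjw eqymu mxdwb gtf oruq
Hunk 6: at line 9 remove [eqymu,mxdwb] add [tksu,ivi] -> 13 lines: iwxhd ylp bqdmm byib sot pptrx qpx gonkj vjw tksu ivi gtf oruq
Hunk 7: at line 9 remove [ivi] add [cnccy,efmcv,ikfr] -> 15 lines: iwxhd ylp bqdmm byib sot pptrx qpx gonkj vjw tksu cnccy efmcv ikfr gtf oruq
Final line count: 15

Answer: 15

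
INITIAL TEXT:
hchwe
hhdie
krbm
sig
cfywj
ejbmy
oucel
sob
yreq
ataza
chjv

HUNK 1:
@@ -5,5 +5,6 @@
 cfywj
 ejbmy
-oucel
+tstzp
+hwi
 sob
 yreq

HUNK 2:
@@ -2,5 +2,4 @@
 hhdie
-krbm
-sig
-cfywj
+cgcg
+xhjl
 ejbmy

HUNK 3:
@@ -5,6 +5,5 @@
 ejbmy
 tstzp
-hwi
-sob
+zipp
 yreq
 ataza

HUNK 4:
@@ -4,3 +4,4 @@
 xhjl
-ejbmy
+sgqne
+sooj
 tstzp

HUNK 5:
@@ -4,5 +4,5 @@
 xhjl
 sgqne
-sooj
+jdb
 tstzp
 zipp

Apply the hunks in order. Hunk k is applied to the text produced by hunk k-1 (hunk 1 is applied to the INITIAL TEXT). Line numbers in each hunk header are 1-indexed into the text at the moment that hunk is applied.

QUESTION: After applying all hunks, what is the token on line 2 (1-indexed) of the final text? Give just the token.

Answer: hhdie

Derivation:
Hunk 1: at line 5 remove [oucel] add [tstzp,hwi] -> 12 lines: hchwe hhdie krbm sig cfywj ejbmy tstzp hwi sob yreq ataza chjv
Hunk 2: at line 2 remove [krbm,sig,cfywj] add [cgcg,xhjl] -> 11 lines: hchwe hhdie cgcg xhjl ejbmy tstzp hwi sob yreq ataza chjv
Hunk 3: at line 5 remove [hwi,sob] add [zipp] -> 10 lines: hchwe hhdie cgcg xhjl ejbmy tstzp zipp yreq ataza chjv
Hunk 4: at line 4 remove [ejbmy] add [sgqne,sooj] -> 11 lines: hchwe hhdie cgcg xhjl sgqne sooj tstzp zipp yreq ataza chjv
Hunk 5: at line 4 remove [sooj] add [jdb] -> 11 lines: hchwe hhdie cgcg xhjl sgqne jdb tstzp zipp yreq ataza chjv
Final line 2: hhdie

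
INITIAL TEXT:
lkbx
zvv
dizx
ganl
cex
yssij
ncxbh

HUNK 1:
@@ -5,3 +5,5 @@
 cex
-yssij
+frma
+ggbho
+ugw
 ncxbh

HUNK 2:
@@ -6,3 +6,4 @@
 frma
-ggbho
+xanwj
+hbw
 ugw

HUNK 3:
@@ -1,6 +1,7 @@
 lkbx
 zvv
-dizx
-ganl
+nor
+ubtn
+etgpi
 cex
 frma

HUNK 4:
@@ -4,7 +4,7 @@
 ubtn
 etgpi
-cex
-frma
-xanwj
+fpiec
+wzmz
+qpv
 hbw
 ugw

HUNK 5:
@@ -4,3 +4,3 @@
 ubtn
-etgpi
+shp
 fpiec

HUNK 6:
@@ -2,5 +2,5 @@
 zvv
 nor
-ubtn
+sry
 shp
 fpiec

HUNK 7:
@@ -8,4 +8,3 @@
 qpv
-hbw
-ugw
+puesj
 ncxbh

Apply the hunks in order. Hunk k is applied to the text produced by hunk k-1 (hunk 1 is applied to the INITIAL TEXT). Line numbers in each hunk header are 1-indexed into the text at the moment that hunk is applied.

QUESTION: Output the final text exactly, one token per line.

Hunk 1: at line 5 remove [yssij] add [frma,ggbho,ugw] -> 9 lines: lkbx zvv dizx ganl cex frma ggbho ugw ncxbh
Hunk 2: at line 6 remove [ggbho] add [xanwj,hbw] -> 10 lines: lkbx zvv dizx ganl cex frma xanwj hbw ugw ncxbh
Hunk 3: at line 1 remove [dizx,ganl] add [nor,ubtn,etgpi] -> 11 lines: lkbx zvv nor ubtn etgpi cex frma xanwj hbw ugw ncxbh
Hunk 4: at line 4 remove [cex,frma,xanwj] add [fpiec,wzmz,qpv] -> 11 lines: lkbx zvv nor ubtn etgpi fpiec wzmz qpv hbw ugw ncxbh
Hunk 5: at line 4 remove [etgpi] add [shp] -> 11 lines: lkbx zvv nor ubtn shp fpiec wzmz qpv hbw ugw ncxbh
Hunk 6: at line 2 remove [ubtn] add [sry] -> 11 lines: lkbx zvv nor sry shp fpiec wzmz qpv hbw ugw ncxbh
Hunk 7: at line 8 remove [hbw,ugw] add [puesj] -> 10 lines: lkbx zvv nor sry shp fpiec wzmz qpv puesj ncxbh

Answer: lkbx
zvv
nor
sry
shp
fpiec
wzmz
qpv
puesj
ncxbh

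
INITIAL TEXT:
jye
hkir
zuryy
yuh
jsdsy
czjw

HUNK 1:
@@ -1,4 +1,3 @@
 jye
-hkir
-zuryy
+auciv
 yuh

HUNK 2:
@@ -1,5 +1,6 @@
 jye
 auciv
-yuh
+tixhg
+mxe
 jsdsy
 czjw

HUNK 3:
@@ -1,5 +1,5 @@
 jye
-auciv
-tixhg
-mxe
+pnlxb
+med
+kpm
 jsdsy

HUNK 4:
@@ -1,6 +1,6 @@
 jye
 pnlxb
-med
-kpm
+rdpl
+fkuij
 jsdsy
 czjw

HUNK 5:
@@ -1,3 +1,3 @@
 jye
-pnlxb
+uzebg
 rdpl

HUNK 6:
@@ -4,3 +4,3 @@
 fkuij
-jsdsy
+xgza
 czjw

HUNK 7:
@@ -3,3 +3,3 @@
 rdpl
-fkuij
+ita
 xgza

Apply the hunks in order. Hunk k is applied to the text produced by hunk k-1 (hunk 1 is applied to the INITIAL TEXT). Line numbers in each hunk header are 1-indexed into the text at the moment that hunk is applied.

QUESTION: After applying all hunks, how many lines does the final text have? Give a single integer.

Hunk 1: at line 1 remove [hkir,zuryy] add [auciv] -> 5 lines: jye auciv yuh jsdsy czjw
Hunk 2: at line 1 remove [yuh] add [tixhg,mxe] -> 6 lines: jye auciv tixhg mxe jsdsy czjw
Hunk 3: at line 1 remove [auciv,tixhg,mxe] add [pnlxb,med,kpm] -> 6 lines: jye pnlxb med kpm jsdsy czjw
Hunk 4: at line 1 remove [med,kpm] add [rdpl,fkuij] -> 6 lines: jye pnlxb rdpl fkuij jsdsy czjw
Hunk 5: at line 1 remove [pnlxb] add [uzebg] -> 6 lines: jye uzebg rdpl fkuij jsdsy czjw
Hunk 6: at line 4 remove [jsdsy] add [xgza] -> 6 lines: jye uzebg rdpl fkuij xgza czjw
Hunk 7: at line 3 remove [fkuij] add [ita] -> 6 lines: jye uzebg rdpl ita xgza czjw
Final line count: 6

Answer: 6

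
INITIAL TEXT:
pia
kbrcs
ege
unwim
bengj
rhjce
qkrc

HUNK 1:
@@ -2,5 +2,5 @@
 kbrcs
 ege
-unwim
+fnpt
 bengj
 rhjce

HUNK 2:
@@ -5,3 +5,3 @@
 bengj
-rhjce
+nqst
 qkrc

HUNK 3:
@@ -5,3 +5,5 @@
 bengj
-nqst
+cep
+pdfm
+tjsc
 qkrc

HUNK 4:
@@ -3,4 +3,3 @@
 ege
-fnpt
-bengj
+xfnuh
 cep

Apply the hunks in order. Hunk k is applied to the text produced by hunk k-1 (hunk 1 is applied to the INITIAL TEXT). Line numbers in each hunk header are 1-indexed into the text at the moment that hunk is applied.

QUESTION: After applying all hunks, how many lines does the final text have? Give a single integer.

Answer: 8

Derivation:
Hunk 1: at line 2 remove [unwim] add [fnpt] -> 7 lines: pia kbrcs ege fnpt bengj rhjce qkrc
Hunk 2: at line 5 remove [rhjce] add [nqst] -> 7 lines: pia kbrcs ege fnpt bengj nqst qkrc
Hunk 3: at line 5 remove [nqst] add [cep,pdfm,tjsc] -> 9 lines: pia kbrcs ege fnpt bengj cep pdfm tjsc qkrc
Hunk 4: at line 3 remove [fnpt,bengj] add [xfnuh] -> 8 lines: pia kbrcs ege xfnuh cep pdfm tjsc qkrc
Final line count: 8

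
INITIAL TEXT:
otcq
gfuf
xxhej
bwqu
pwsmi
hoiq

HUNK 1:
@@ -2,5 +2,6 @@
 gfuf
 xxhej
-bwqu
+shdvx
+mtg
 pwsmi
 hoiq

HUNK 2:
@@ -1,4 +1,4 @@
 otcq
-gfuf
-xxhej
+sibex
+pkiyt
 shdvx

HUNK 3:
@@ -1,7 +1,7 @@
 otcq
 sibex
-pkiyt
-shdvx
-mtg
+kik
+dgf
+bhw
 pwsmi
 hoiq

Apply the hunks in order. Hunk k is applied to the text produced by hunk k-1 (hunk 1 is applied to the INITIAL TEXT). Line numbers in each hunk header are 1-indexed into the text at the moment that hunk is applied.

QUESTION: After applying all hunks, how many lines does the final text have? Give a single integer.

Hunk 1: at line 2 remove [bwqu] add [shdvx,mtg] -> 7 lines: otcq gfuf xxhej shdvx mtg pwsmi hoiq
Hunk 2: at line 1 remove [gfuf,xxhej] add [sibex,pkiyt] -> 7 lines: otcq sibex pkiyt shdvx mtg pwsmi hoiq
Hunk 3: at line 1 remove [pkiyt,shdvx,mtg] add [kik,dgf,bhw] -> 7 lines: otcq sibex kik dgf bhw pwsmi hoiq
Final line count: 7

Answer: 7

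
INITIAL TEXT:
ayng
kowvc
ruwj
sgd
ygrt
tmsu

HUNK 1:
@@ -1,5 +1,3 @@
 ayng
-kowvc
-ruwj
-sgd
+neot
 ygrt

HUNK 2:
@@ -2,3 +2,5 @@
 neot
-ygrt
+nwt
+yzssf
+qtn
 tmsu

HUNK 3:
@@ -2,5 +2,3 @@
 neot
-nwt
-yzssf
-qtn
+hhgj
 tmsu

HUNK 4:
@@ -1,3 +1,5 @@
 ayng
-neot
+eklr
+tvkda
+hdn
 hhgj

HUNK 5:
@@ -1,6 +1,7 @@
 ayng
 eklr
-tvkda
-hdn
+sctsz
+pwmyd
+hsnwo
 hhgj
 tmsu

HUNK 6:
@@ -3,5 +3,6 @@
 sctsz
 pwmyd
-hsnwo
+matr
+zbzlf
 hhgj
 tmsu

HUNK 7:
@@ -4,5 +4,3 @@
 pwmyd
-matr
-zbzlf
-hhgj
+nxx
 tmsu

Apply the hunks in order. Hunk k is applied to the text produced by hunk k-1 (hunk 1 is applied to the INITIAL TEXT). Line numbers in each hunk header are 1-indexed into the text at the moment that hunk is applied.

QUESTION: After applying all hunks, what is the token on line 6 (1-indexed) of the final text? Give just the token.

Hunk 1: at line 1 remove [kowvc,ruwj,sgd] add [neot] -> 4 lines: ayng neot ygrt tmsu
Hunk 2: at line 2 remove [ygrt] add [nwt,yzssf,qtn] -> 6 lines: ayng neot nwt yzssf qtn tmsu
Hunk 3: at line 2 remove [nwt,yzssf,qtn] add [hhgj] -> 4 lines: ayng neot hhgj tmsu
Hunk 4: at line 1 remove [neot] add [eklr,tvkda,hdn] -> 6 lines: ayng eklr tvkda hdn hhgj tmsu
Hunk 5: at line 1 remove [tvkda,hdn] add [sctsz,pwmyd,hsnwo] -> 7 lines: ayng eklr sctsz pwmyd hsnwo hhgj tmsu
Hunk 6: at line 3 remove [hsnwo] add [matr,zbzlf] -> 8 lines: ayng eklr sctsz pwmyd matr zbzlf hhgj tmsu
Hunk 7: at line 4 remove [matr,zbzlf,hhgj] add [nxx] -> 6 lines: ayng eklr sctsz pwmyd nxx tmsu
Final line 6: tmsu

Answer: tmsu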